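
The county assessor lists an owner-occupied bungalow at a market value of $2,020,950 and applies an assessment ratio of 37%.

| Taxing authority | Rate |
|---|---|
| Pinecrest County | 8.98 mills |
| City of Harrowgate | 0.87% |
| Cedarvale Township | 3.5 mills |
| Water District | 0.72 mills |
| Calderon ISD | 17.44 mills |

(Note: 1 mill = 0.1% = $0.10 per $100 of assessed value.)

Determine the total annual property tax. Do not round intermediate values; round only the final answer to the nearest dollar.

$29,417

Assessed value = $2,020,950 × 0.37 = $747,751.5
Pinecrest County: $747,751.5 × 0.00898 = $6,714.80847
City of Harrowgate: $747,751.5 × 0.0087 = $6,505.43805
Cedarvale Township: $747,751.5 × 0.0035 = $2,617.13025
Water District: $747,751.5 × 0.00072 = $538.38108
Calderon ISD: $747,751.5 × 0.01744 = $13,040.78616
Total = $29,416.54401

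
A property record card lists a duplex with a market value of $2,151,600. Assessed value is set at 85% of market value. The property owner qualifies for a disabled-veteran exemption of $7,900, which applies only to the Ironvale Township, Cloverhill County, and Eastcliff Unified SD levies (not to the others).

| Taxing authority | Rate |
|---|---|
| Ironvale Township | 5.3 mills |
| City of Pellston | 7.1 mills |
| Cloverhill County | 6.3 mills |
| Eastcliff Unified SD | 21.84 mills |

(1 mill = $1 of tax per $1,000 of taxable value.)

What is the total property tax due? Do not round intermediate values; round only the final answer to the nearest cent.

$73,877.81

Assessed value = $2,151,600 × 0.85 = $1,828,860
Ironvale Township: ($1,828,860 − $7,900) × 0.0053 = $1,820,960 × 0.0053 = $9,651.088
City of Pellston: $1,828,860 × 0.0071 = $12,984.906
Cloverhill County: ($1,828,860 − $7,900) × 0.0063 = $1,820,960 × 0.0063 = $11,472.048
Eastcliff Unified SD: ($1,828,860 − $7,900) × 0.02184 = $1,820,960 × 0.02184 = $39,769.7664
Total = $73,877.8084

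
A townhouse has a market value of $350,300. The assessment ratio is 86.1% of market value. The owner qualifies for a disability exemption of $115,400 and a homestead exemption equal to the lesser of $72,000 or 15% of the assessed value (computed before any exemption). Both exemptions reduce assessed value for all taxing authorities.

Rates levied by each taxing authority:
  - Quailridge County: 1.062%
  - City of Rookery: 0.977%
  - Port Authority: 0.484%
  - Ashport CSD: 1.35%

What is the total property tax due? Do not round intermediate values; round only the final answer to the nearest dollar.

$5,460

Assessed value = $350,300 × 0.861 = $301,608.3
Homestead exemption = min($72,000, 15% × $301,608.3) = min($72,000, $45,241.245) = $45,241.245 (percentage binds)
Taxable value = $301,608.3 − $115,400 − $45,241.245 = $140,967.055
Quailridge County: $140,967.055 × 0.01062 = $1,497.0701241
City of Rookery: $140,967.055 × 0.00977 = $1,377.24812735
Port Authority: $140,967.055 × 0.00484 = $682.2805462
Ashport CSD: $140,967.055 × 0.0135 = $1,903.0552425
Total = $5,459.65404015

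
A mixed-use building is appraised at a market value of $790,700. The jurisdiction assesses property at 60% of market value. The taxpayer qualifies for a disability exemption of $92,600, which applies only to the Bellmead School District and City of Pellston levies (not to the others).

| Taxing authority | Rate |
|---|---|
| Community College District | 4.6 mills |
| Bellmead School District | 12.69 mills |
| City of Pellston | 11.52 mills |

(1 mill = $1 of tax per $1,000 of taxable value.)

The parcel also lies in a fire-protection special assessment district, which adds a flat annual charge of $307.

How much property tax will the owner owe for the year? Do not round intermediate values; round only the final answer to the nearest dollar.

$11,733

Assessed value = $790,700 × 0.6 = $474,420
Community College District: $474,420 × 0.0046 = $2,182.332
Bellmead School District: ($474,420 − $92,600) × 0.01269 = $381,820 × 0.01269 = $4,845.2958
City of Pellston: ($474,420 − $92,600) × 0.01152 = $381,820 × 0.01152 = $4,398.5664
Levies subtotal = $11,426.1942
Total = $11,426.1942 + $307 = $11,733.1942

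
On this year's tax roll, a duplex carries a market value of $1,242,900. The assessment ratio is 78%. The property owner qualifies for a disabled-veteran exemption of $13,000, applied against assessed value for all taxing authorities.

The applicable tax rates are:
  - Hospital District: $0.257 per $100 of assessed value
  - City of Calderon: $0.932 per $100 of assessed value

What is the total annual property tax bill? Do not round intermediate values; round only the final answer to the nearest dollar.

Assessed value = $1,242,900 × 0.78 = $969,462
Taxable value = $969,462 − $13,000 = $956,462
Hospital District: $956,462 × 0.00257 = $2,458.10734
City of Calderon: $956,462 × 0.00932 = $8,914.22584
Total = $2,458.10734 + $8,914.22584 = $11,372.33318

$11,372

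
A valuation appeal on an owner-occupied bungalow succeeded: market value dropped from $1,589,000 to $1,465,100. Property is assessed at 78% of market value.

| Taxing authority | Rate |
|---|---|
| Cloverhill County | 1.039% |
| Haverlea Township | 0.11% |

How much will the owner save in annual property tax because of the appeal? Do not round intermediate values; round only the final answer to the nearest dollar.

$1,110

Old assessed value = $1,589,000 × 0.78 = $1,239,420
New assessed value = $1,465,100 × 0.78 = $1,142,778
Combined rate = 0.01039 + 0.0011 = 0.01149
Old tax = $1,239,420 × 0.01149 = $14,240.9358
New tax = $1,142,778 × 0.01149 = $13,130.51922
Reduction = $14,240.9358 − $13,130.51922 = $1,110.41658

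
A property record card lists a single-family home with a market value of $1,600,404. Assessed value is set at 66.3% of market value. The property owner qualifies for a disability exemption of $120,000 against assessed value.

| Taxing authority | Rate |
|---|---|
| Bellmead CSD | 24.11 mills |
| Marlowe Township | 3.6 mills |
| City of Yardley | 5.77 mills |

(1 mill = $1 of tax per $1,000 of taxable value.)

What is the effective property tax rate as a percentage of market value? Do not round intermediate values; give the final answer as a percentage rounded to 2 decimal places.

1.97%

Assessed value = $1,600,404 × 0.663 = $1,061,067.852
Taxable value = $1,061,067.852 − $120,000 = $941,067.852
Bellmead CSD: $941,067.852 × 0.02411 = $22,689.14591172
Marlowe Township: $941,067.852 × 0.0036 = $3,387.8442672
City of Yardley: $941,067.852 × 0.00577 = $5,429.96150604
Total tax = $31,506.95168496
Effective rate = $31,506.95168496 ÷ $1,600,404 = 1.97% of market value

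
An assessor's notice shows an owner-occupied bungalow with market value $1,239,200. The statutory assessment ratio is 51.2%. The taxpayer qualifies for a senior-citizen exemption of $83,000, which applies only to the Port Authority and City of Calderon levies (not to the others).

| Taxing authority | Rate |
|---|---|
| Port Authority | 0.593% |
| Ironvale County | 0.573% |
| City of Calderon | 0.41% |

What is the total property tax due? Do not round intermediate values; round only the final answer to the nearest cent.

$9,166.76

Assessed value = $1,239,200 × 0.512 = $634,470.4
Port Authority: ($634,470.4 − $83,000) × 0.00593 = $551,470.4 × 0.00593 = $3,270.219472
Ironvale County: $634,470.4 × 0.00573 = $3,635.515392
City of Calderon: ($634,470.4 − $83,000) × 0.0041 = $551,470.4 × 0.0041 = $2,261.02864
Total = $9,166.763504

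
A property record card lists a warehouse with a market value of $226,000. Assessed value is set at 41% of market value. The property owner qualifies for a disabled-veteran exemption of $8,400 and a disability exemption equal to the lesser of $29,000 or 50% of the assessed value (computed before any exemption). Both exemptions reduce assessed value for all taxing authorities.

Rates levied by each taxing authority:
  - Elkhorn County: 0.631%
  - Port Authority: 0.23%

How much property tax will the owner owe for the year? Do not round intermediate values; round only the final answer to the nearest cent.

$475.79

Assessed value = $226,000 × 0.41 = $92,660
Disability exemption = min($29,000, 50% × $92,660) = min($29,000, $46,330) = $29,000 (dollar cap binds)
Taxable value = $92,660 − $8,400 − $29,000 = $55,260
Elkhorn County: $55,260 × 0.00631 = $348.6906
Port Authority: $55,260 × 0.0023 = $127.098
Total = $475.7886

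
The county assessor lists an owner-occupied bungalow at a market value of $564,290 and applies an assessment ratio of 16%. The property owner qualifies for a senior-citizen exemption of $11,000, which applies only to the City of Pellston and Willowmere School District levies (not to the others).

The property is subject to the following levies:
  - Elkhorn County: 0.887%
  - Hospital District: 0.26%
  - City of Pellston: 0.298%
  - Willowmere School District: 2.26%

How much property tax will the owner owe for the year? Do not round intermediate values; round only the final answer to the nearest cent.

Assessed value = $564,290 × 0.16 = $90,286.4
Elkhorn County: $90,286.4 × 0.00887 = $800.840368
Hospital District: $90,286.4 × 0.0026 = $234.74464
City of Pellston: ($90,286.4 − $11,000) × 0.00298 = $79,286.4 × 0.00298 = $236.273472
Willowmere School District: ($90,286.4 − $11,000) × 0.0226 = $79,286.4 × 0.0226 = $1,791.87264
Total = $3,063.73112

$3,063.73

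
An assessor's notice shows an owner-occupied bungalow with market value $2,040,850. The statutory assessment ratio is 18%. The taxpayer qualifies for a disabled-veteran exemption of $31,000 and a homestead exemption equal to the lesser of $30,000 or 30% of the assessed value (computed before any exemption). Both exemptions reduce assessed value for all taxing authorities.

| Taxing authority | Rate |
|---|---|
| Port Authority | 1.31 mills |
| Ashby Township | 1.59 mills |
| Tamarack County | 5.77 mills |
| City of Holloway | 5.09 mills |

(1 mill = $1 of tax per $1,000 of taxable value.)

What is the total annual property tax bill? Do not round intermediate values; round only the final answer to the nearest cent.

$4,215.42

Assessed value = $2,040,850 × 0.18 = $367,353
Homestead exemption = min($30,000, 30% × $367,353) = min($30,000, $110,205.9) = $30,000 (dollar cap binds)
Taxable value = $367,353 − $31,000 − $30,000 = $306,353
Port Authority: $306,353 × 0.00131 = $401.32243
Ashby Township: $306,353 × 0.00159 = $487.10127
Tamarack County: $306,353 × 0.00577 = $1,767.65681
City of Holloway: $306,353 × 0.00509 = $1,559.33677
Total = $4,215.41728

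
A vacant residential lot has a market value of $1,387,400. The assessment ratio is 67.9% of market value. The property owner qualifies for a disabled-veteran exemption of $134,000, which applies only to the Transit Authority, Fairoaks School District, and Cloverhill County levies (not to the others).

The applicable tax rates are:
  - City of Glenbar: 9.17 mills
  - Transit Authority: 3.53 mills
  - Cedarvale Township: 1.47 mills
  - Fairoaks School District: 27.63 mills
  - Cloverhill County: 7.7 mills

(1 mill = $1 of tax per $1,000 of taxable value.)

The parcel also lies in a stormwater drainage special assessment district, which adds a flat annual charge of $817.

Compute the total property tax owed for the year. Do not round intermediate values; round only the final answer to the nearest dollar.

$42,241

Assessed value = $1,387,400 × 0.679 = $942,044.6
City of Glenbar: $942,044.6 × 0.00917 = $8,638.548982
Transit Authority: ($942,044.6 − $134,000) × 0.00353 = $808,044.6 × 0.00353 = $2,852.397438
Cedarvale Township: $942,044.6 × 0.00147 = $1,384.805562
Fairoaks School District: ($942,044.6 − $134,000) × 0.02763 = $808,044.6 × 0.02763 = $22,326.272298
Cloverhill County: ($942,044.6 − $134,000) × 0.0077 = $808,044.6 × 0.0077 = $6,221.94342
Levies subtotal = $41,423.9677
Total = $41,423.9677 + $817 = $42,240.9677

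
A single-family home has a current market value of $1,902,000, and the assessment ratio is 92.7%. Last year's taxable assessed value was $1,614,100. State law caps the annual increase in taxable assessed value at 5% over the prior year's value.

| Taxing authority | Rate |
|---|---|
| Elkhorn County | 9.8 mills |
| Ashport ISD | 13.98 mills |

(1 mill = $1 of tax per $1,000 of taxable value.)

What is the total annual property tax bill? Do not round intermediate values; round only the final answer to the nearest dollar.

$40,302

Uncapped assessed value = $1,902,000 × 0.927 = $1,763,154
Cap limit = $1,614,100 × 1.05 = $1,694,805
Taxable assessed value = min($1,763,154, $1,694,805) = $1,694,805 (cap binds)
Elkhorn County: $1,694,805 × 0.0098 = $16,609.089
Ashport ISD: $1,694,805 × 0.01398 = $23,693.3739
Total = $40,302.4629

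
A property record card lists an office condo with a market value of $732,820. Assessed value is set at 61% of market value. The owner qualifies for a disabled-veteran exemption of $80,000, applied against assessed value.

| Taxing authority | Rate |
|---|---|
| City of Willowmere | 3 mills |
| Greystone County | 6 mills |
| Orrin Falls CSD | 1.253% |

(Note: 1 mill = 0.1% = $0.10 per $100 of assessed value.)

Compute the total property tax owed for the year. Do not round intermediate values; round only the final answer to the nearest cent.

$7,901.94

Assessed value = $732,820 × 0.61 = $447,020.2
Taxable value = $447,020.2 − $80,000 = $367,020.2
City of Willowmere: $367,020.2 × 0.003 = $1,101.0606
Greystone County: $367,020.2 × 0.006 = $2,202.1212
Orrin Falls CSD: $367,020.2 × 0.01253 = $4,598.763106
Total = $7,901.944906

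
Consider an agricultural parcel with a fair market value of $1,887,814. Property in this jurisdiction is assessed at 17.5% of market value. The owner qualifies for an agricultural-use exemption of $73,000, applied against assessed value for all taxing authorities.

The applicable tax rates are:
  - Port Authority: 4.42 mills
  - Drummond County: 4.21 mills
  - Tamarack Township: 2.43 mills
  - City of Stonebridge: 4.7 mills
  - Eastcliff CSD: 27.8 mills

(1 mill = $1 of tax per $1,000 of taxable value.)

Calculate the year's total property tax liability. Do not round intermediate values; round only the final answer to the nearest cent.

Assessed value = $1,887,814 × 0.175 = $330,367.45
Taxable value = $330,367.45 − $73,000 = $257,367.45
Port Authority: $257,367.45 × 0.00442 = $1,137.564129
Drummond County: $257,367.45 × 0.00421 = $1,083.5169645
Tamarack Township: $257,367.45 × 0.00243 = $625.4029035
City of Stonebridge: $257,367.45 × 0.0047 = $1,209.627015
Eastcliff CSD: $257,367.45 × 0.0278 = $7,154.81511
Total = $1,137.564129 + $1,083.5169645 + $625.4029035 + $1,209.627015 + $7,154.81511 = $11,210.926122

$11,210.93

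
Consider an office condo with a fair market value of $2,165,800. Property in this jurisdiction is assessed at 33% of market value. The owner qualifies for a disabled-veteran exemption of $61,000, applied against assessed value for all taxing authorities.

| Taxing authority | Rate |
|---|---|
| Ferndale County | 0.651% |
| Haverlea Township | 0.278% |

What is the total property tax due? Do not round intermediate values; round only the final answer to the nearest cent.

Assessed value = $2,165,800 × 0.33 = $714,714
Taxable value = $714,714 − $61,000 = $653,714
Ferndale County: $653,714 × 0.00651 = $4,255.67814
Haverlea Township: $653,714 × 0.00278 = $1,817.32492
Total = $4,255.67814 + $1,817.32492 = $6,073.00306

$6,073.00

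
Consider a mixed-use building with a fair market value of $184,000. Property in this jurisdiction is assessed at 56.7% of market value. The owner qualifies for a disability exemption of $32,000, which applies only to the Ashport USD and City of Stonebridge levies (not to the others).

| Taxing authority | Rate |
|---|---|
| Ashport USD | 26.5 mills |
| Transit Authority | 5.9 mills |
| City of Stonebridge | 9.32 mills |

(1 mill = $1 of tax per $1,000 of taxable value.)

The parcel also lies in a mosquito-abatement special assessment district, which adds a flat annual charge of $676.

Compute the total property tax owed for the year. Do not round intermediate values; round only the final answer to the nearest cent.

Assessed value = $184,000 × 0.567 = $104,328
Ashport USD: ($104,328 − $32,000) × 0.0265 = $72,328 × 0.0265 = $1,916.692
Transit Authority: $104,328 × 0.0059 = $615.5352
City of Stonebridge: ($104,328 − $32,000) × 0.00932 = $72,328 × 0.00932 = $674.09696
Levies subtotal = $3,206.32416
Total = $3,206.32416 + $676 = $3,882.32416

$3,882.32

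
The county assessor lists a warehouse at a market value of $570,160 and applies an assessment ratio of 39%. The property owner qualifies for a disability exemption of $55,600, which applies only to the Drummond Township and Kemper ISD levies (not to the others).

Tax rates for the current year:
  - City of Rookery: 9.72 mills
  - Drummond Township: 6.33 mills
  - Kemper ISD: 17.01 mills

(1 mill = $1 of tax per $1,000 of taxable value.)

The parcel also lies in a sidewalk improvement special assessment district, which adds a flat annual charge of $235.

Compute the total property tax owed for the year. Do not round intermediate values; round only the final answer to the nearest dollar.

Assessed value = $570,160 × 0.39 = $222,362.4
City of Rookery: $222,362.4 × 0.00972 = $2,161.362528
Drummond Township: ($222,362.4 − $55,600) × 0.00633 = $166,762.4 × 0.00633 = $1,055.605992
Kemper ISD: ($222,362.4 − $55,600) × 0.01701 = $166,762.4 × 0.01701 = $2,836.628424
Levies subtotal = $6,053.596944
Total = $6,053.596944 + $235 = $6,288.596944

$6,289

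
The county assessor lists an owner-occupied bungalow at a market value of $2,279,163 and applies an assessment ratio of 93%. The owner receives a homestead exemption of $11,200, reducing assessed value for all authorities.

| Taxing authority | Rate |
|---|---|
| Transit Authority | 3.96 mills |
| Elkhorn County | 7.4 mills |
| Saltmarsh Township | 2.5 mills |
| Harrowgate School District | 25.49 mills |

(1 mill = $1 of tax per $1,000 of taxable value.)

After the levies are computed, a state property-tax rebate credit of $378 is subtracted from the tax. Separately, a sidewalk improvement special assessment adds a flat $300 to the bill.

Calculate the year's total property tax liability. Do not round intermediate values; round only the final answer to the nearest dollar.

Assessed value = $2,279,163 × 0.93 = $2,119,621.59
Taxable value = $2,119,621.59 − $11,200 = $2,108,421.59
Transit Authority: $2,108,421.59 × 0.00396 = $8,349.3494964
Elkhorn County: $2,108,421.59 × 0.0074 = $15,602.319766
Saltmarsh Township: $2,108,421.59 × 0.0025 = $5,271.053975
Harrowgate School District: $2,108,421.59 × 0.02549 = $53,743.6663291
Levies subtotal = $82,966.3895665
After credit = $82,966.3895665 − $378 = $82,588.3895665
Total = $82,588.3895665 + $300 = $82,888.3895665

$82,888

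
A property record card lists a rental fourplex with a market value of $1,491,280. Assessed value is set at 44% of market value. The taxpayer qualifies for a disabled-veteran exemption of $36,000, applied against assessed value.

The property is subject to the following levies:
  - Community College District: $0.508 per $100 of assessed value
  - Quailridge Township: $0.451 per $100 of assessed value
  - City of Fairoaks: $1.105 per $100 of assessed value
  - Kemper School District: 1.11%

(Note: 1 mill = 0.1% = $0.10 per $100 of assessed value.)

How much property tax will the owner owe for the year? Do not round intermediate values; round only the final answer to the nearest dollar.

$19,684

Assessed value = $1,491,280 × 0.44 = $656,163.2
Taxable value = $656,163.2 − $36,000 = $620,163.2
Community College District: $620,163.2 × 0.00508 = $3,150.429056
Quailridge Township: $620,163.2 × 0.00451 = $2,796.936032
City of Fairoaks: $620,163.2 × 0.01105 = $6,852.80336
Kemper School District: $620,163.2 × 0.0111 = $6,883.81152
Total = $19,683.979968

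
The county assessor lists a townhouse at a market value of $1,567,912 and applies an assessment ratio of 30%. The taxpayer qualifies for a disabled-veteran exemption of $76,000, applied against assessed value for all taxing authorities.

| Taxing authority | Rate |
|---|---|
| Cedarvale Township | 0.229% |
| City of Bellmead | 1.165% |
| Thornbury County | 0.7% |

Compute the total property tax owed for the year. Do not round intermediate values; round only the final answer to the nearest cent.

Assessed value = $1,567,912 × 0.3 = $470,373.6
Taxable value = $470,373.6 − $76,000 = $394,373.6
Cedarvale Township: $394,373.6 × 0.00229 = $903.115544
City of Bellmead: $394,373.6 × 0.01165 = $4,594.45244
Thornbury County: $394,373.6 × 0.007 = $2,760.6152
Total = $903.115544 + $4,594.45244 + $2,760.6152 = $8,258.183184

$8,258.18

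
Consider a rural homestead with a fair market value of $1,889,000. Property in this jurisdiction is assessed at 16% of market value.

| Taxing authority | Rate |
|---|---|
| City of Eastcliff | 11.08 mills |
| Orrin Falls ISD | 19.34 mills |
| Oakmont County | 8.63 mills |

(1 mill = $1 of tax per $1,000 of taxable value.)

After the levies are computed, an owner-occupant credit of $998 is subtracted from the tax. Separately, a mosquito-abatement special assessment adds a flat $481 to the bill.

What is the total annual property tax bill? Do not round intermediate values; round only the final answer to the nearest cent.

$11,285.47

Assessed value = $1,889,000 × 0.16 = $302,240
City of Eastcliff: $302,240 × 0.01108 = $3,348.8192
Orrin Falls ISD: $302,240 × 0.01934 = $5,845.3216
Oakmont County: $302,240 × 0.00863 = $2,608.3312
Levies subtotal = $11,802.472
After credit = $11,802.472 − $998 = $10,804.472
Total = $10,804.472 + $481 = $11,285.472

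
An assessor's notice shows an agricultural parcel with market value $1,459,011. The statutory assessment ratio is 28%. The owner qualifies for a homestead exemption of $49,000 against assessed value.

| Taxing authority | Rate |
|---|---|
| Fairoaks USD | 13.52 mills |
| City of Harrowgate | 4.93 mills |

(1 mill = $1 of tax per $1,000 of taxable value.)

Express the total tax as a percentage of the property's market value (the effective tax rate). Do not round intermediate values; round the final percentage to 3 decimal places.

0.455%

Assessed value = $1,459,011 × 0.28 = $408,523.08
Taxable value = $408,523.08 − $49,000 = $359,523.08
Fairoaks USD: $359,523.08 × 0.01352 = $4,860.7520416
City of Harrowgate: $359,523.08 × 0.00493 = $1,772.4487844
Total tax = $6,633.200826
Effective rate = $6,633.200826 ÷ $1,459,011 = 0.455% of market value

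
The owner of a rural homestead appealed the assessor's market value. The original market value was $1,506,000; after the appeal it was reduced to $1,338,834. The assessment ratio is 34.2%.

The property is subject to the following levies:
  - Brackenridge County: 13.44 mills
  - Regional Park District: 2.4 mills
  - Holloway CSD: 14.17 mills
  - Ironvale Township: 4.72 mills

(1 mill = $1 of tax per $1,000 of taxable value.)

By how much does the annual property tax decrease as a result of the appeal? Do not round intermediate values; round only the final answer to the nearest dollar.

$1,986

Old assessed value = $1,506,000 × 0.342 = $515,052
New assessed value = $1,338,834 × 0.342 = $457,881.228
Combined rate = 0.01344 + 0.0024 + 0.01417 + 0.00472 = 0.03473
Old tax = $515,052 × 0.03473 = $17,887.75596
New tax = $457,881.228 × 0.03473 = $15,902.21504844
Reduction = $17,887.75596 − $15,902.21504844 = $1,985.54091156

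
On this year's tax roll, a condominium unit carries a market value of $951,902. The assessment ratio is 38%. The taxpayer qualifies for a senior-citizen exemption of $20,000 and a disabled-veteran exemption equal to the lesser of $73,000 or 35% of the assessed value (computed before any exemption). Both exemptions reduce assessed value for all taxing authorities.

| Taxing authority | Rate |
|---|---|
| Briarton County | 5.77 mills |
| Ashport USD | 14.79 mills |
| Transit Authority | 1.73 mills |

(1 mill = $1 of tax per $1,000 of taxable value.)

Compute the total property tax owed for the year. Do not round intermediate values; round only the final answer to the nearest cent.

Assessed value = $951,902 × 0.38 = $361,722.76
Disabled-veteran exemption = min($73,000, 35% × $361,722.76) = min($73,000, $126,602.966) = $73,000 (dollar cap binds)
Taxable value = $361,722.76 − $20,000 − $73,000 = $268,722.76
Briarton County: $268,722.76 × 0.00577 = $1,550.5303252
Ashport USD: $268,722.76 × 0.01479 = $3,974.4096204
Transit Authority: $268,722.76 × 0.00173 = $464.8903748
Total = $5,989.8303204

$5,989.83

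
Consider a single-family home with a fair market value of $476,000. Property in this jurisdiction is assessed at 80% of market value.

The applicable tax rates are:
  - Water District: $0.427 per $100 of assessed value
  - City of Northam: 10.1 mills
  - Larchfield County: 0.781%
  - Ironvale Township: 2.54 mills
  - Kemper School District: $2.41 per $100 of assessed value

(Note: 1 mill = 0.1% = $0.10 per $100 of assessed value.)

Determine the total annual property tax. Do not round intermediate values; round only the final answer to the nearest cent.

$18,590.66

Assessed value = $476,000 × 0.8 = $380,800
Water District: $380,800 × 0.00427 = $1,626.016
City of Northam: $380,800 × 0.0101 = $3,846.08
Larchfield County: $380,800 × 0.00781 = $2,974.048
Ironvale Township: $380,800 × 0.00254 = $967.232
Kemper School District: $380,800 × 0.0241 = $9,177.28
Total = $18,590.656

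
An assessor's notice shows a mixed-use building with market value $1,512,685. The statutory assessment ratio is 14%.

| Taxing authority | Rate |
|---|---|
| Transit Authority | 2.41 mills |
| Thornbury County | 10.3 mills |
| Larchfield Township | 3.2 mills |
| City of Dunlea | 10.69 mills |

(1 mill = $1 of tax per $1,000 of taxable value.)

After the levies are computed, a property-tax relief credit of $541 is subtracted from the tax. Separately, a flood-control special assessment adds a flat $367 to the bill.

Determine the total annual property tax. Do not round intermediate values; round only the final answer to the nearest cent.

Assessed value = $1,512,685 × 0.14 = $211,775.9
Transit Authority: $211,775.9 × 0.00241 = $510.379919
Thornbury County: $211,775.9 × 0.0103 = $2,181.29177
Larchfield Township: $211,775.9 × 0.0032 = $677.68288
City of Dunlea: $211,775.9 × 0.01069 = $2,263.884371
Levies subtotal = $5,633.23894
After credit = $5,633.23894 − $541 = $5,092.23894
Total = $5,092.23894 + $367 = $5,459.23894

$5,459.24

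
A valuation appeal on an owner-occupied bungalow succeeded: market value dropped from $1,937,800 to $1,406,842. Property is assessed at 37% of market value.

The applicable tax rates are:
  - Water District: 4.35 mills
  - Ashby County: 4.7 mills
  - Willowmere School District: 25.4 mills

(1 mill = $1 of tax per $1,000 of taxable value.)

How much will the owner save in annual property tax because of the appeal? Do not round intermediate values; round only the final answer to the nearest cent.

$6,767.86

Old assessed value = $1,937,800 × 0.37 = $716,986
New assessed value = $1,406,842 × 0.37 = $520,531.54
Combined rate = 0.00435 + 0.0047 + 0.0254 = 0.03445
Old tax = $716,986 × 0.03445 = $24,700.1677
New tax = $520,531.54 × 0.03445 = $17,932.311553
Reduction = $24,700.1677 − $17,932.311553 = $6,767.856147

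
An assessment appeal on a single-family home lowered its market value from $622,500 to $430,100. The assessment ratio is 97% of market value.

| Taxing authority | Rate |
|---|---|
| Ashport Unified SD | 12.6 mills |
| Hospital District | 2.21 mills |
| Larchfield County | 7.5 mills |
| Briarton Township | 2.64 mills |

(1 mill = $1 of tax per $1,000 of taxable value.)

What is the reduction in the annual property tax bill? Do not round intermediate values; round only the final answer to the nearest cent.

$4,656.37

Old assessed value = $622,500 × 0.97 = $603,825
New assessed value = $430,100 × 0.97 = $417,197
Combined rate = 0.0126 + 0.00221 + 0.0075 + 0.00264 = 0.02495
Old tax = $603,825 × 0.02495 = $15,065.43375
New tax = $417,197 × 0.02495 = $10,409.06515
Reduction = $15,065.43375 − $10,409.06515 = $4,656.3686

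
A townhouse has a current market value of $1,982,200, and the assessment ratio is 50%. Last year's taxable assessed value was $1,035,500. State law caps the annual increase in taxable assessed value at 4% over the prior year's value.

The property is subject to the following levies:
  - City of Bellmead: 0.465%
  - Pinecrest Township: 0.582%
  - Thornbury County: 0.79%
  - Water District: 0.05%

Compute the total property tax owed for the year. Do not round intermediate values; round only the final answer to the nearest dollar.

Uncapped assessed value = $1,982,200 × 0.5 = $991,100
Cap limit = $1,035,500 × 1.04 = $1,076,920
Taxable assessed value = min($991,100, $1,076,920) = $991,100 (cap does not bind)
City of Bellmead: $991,100 × 0.00465 = $4,608.615
Pinecrest Township: $991,100 × 0.00582 = $5,768.202
Thornbury County: $991,100 × 0.0079 = $7,829.69
Water District: $991,100 × 0.0005 = $495.55
Total = $18,702.057

$18,702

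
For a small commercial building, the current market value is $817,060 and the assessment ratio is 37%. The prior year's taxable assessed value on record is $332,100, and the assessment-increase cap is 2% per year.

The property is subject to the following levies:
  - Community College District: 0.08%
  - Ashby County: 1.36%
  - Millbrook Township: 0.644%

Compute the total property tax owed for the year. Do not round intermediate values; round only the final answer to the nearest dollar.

Uncapped assessed value = $817,060 × 0.37 = $302,312.2
Cap limit = $332,100 × 1.02 = $338,742
Taxable assessed value = min($302,312.2, $338,742) = $302,312.2 (cap does not bind)
Community College District: $302,312.2 × 0.0008 = $241.84976
Ashby County: $302,312.2 × 0.0136 = $4,111.44592
Millbrook Township: $302,312.2 × 0.00644 = $1,946.890568
Total = $6,300.186248

$6,300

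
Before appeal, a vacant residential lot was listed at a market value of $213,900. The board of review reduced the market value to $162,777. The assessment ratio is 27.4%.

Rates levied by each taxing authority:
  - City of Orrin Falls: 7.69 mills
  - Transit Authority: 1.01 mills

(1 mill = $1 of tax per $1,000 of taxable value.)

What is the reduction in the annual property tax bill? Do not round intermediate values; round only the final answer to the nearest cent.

Old assessed value = $213,900 × 0.274 = $58,608.6
New assessed value = $162,777 × 0.274 = $44,600.898
Combined rate = 0.00769 + 0.00101 = 0.0087
Old tax = $58,608.6 × 0.0087 = $509.89482
New tax = $44,600.898 × 0.0087 = $388.0278126
Reduction = $509.89482 − $388.0278126 = $121.8670074

$121.87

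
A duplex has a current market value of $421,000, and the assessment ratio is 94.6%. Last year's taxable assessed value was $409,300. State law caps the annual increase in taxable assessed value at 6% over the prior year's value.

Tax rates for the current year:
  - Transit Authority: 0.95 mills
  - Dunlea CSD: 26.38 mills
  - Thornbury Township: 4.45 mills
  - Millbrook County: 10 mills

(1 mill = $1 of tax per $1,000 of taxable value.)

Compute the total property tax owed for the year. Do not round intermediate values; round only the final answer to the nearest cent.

$16,639.55

Uncapped assessed value = $421,000 × 0.946 = $398,266
Cap limit = $409,300 × 1.06 = $433,858
Taxable assessed value = min($398,266, $433,858) = $398,266 (cap does not bind)
Transit Authority: $398,266 × 0.00095 = $378.3527
Dunlea CSD: $398,266 × 0.02638 = $10,506.25708
Thornbury Township: $398,266 × 0.00445 = $1,772.2837
Millbrook County: $398,266 × 0.01 = $3,982.66
Total = $16,639.55348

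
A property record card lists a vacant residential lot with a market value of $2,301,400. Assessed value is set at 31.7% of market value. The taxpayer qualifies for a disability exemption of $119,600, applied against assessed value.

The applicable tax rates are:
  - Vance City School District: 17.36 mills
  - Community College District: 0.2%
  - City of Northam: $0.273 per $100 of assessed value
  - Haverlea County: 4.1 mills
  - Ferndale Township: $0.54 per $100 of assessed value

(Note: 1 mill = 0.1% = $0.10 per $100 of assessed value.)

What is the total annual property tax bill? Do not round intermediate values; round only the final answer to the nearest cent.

Assessed value = $2,301,400 × 0.317 = $729,543.8
Taxable value = $729,543.8 − $119,600 = $609,943.8
Vance City School District: $609,943.8 × 0.01736 = $10,588.624368
Community College District: $609,943.8 × 0.002 = $1,219.8876
City of Northam: $609,943.8 × 0.00273 = $1,665.146574
Haverlea County: $609,943.8 × 0.0041 = $2,500.76958
Ferndale Township: $609,943.8 × 0.0054 = $3,293.69652
Total = $19,268.124642

$19,268.12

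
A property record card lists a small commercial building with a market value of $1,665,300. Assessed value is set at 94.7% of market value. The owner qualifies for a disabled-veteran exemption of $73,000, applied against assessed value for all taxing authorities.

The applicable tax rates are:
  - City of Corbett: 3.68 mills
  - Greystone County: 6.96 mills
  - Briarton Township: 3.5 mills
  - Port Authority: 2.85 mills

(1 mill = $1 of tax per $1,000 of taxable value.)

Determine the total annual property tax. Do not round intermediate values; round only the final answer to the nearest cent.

$25,553.62

Assessed value = $1,665,300 × 0.947 = $1,577,039.1
Taxable value = $1,577,039.1 − $73,000 = $1,504,039.1
City of Corbett: $1,504,039.1 × 0.00368 = $5,534.863888
Greystone County: $1,504,039.1 × 0.00696 = $10,468.112136
Briarton Township: $1,504,039.1 × 0.0035 = $5,264.13685
Port Authority: $1,504,039.1 × 0.00285 = $4,286.511435
Total = $5,534.863888 + $10,468.112136 + $5,264.13685 + $4,286.511435 = $25,553.624309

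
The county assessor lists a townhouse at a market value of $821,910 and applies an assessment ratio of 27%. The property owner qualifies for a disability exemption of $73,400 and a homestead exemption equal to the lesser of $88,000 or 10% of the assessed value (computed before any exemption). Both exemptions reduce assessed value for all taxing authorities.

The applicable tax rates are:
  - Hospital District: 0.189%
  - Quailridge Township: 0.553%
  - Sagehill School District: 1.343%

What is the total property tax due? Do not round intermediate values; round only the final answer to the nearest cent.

$2,633.86

Assessed value = $821,910 × 0.27 = $221,915.7
Homestead exemption = min($88,000, 10% × $221,915.7) = min($88,000, $22,191.57) = $22,191.57 (percentage binds)
Taxable value = $221,915.7 − $73,400 − $22,191.57 = $126,324.13
Hospital District: $126,324.13 × 0.00189 = $238.7526057
Quailridge Township: $126,324.13 × 0.00553 = $698.5724389
Sagehill School District: $126,324.13 × 0.01343 = $1,696.5330659
Total = $2,633.8581105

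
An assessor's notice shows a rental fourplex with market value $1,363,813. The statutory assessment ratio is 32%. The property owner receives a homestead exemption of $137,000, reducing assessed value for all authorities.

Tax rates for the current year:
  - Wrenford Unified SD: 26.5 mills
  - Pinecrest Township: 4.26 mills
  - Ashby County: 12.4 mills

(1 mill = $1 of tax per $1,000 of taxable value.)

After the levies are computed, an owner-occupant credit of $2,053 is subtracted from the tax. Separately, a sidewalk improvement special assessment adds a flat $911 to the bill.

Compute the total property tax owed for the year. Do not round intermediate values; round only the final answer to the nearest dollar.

$11,781

Assessed value = $1,363,813 × 0.32 = $436,420.16
Taxable value = $436,420.16 − $137,000 = $299,420.16
Wrenford Unified SD: $299,420.16 × 0.0265 = $7,934.63424
Pinecrest Township: $299,420.16 × 0.00426 = $1,275.5298816
Ashby County: $299,420.16 × 0.0124 = $3,712.809984
Levies subtotal = $12,922.9741056
After credit = $12,922.9741056 − $2,053 = $10,869.9741056
Total = $10,869.9741056 + $911 = $11,780.9741056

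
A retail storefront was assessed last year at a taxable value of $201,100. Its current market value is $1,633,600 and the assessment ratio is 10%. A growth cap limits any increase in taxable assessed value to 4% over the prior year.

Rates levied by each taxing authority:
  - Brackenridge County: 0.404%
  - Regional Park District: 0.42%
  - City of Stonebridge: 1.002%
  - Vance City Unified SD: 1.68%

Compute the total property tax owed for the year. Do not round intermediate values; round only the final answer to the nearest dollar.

$5,727

Uncapped assessed value = $1,633,600 × 0.1 = $163,360
Cap limit = $201,100 × 1.04 = $209,144
Taxable assessed value = min($163,360, $209,144) = $163,360 (cap does not bind)
Brackenridge County: $163,360 × 0.00404 = $659.9744
Regional Park District: $163,360 × 0.0042 = $686.112
City of Stonebridge: $163,360 × 0.01002 = $1,636.8672
Vance City Unified SD: $163,360 × 0.0168 = $2,744.448
Total = $5,727.4016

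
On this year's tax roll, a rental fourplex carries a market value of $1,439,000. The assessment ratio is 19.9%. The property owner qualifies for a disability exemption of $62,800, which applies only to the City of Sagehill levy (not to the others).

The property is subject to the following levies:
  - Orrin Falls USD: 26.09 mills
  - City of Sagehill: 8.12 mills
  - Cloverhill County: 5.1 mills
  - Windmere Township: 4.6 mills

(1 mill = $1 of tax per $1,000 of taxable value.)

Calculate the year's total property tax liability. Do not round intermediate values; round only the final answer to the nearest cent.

$12,064.18

Assessed value = $1,439,000 × 0.199 = $286,361
Orrin Falls USD: $286,361 × 0.02609 = $7,471.15849
City of Sagehill: ($286,361 − $62,800) × 0.00812 = $223,561 × 0.00812 = $1,815.31532
Cloverhill County: $286,361 × 0.0051 = $1,460.4411
Windmere Township: $286,361 × 0.0046 = $1,317.2606
Total = $12,064.17551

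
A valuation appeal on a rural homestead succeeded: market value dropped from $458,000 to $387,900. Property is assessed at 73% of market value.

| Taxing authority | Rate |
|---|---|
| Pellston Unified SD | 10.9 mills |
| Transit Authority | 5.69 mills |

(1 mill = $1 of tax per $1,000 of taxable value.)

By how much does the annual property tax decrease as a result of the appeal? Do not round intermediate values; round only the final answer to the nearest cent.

$848.96

Old assessed value = $458,000 × 0.73 = $334,340
New assessed value = $387,900 × 0.73 = $283,167
Combined rate = 0.0109 + 0.00569 = 0.01659
Old tax = $334,340 × 0.01659 = $5,546.7006
New tax = $283,167 × 0.01659 = $4,697.74053
Reduction = $5,546.7006 − $4,697.74053 = $848.96007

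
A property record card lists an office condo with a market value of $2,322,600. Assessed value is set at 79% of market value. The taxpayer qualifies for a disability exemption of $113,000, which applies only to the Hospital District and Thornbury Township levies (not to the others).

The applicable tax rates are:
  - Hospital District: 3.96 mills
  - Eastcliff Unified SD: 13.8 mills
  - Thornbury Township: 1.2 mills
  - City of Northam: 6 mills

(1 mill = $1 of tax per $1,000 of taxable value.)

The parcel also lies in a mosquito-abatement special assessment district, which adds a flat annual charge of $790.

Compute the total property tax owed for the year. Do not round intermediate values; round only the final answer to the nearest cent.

Assessed value = $2,322,600 × 0.79 = $1,834,854
Hospital District: ($1,834,854 − $113,000) × 0.00396 = $1,721,854 × 0.00396 = $6,818.54184
Eastcliff Unified SD: $1,834,854 × 0.0138 = $25,320.9852
Thornbury Township: ($1,834,854 − $113,000) × 0.0012 = $1,721,854 × 0.0012 = $2,066.2248
City of Northam: $1,834,854 × 0.006 = $11,009.124
Levies subtotal = $45,214.87584
Total = $45,214.87584 + $790 = $46,004.87584

$46,004.88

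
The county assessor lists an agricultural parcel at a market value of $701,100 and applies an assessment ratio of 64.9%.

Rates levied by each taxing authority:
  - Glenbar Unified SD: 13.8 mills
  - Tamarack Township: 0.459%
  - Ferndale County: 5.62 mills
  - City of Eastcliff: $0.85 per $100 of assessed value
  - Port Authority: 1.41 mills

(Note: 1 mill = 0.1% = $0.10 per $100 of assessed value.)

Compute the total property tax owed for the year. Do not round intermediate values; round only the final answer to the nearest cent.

Assessed value = $701,100 × 0.649 = $455,013.9
Glenbar Unified SD: $455,013.9 × 0.0138 = $6,279.19182
Tamarack Township: $455,013.9 × 0.00459 = $2,088.513801
Ferndale County: $455,013.9 × 0.00562 = $2,557.178118
City of Eastcliff: $455,013.9 × 0.0085 = $3,867.61815
Port Authority: $455,013.9 × 0.00141 = $641.569599
Total = $15,434.071488

$15,434.07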